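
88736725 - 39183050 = 49553675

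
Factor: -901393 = -1*23^1*39191^1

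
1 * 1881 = 1881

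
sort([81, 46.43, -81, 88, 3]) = [-81, 3, 46.43, 81, 88]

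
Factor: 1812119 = 401^1*4519^1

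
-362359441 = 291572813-653932254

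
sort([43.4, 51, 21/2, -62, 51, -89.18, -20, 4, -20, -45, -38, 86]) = [-89.18, -62, -45, -38, -20, -20, 4, 21/2, 43.4, 51, 51, 86]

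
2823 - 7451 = -4628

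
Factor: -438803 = -1 * 73^1 * 6011^1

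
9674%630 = 224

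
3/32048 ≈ 0.0000936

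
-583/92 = -6-31/92 ≈ -6.34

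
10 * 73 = 730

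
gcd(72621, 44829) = 9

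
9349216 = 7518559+1830657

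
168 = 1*168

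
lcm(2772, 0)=0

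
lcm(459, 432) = 7344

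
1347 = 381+966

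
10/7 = 1 + 3/7 ≈ 1.43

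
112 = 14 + 98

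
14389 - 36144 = -21755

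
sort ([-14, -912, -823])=[-912, -823, -14]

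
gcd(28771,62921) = 1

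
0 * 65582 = 0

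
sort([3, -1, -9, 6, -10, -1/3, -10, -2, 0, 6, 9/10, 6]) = [-10, -10, -9, -2, -1, -1/3, 0, 9/10, 3, 6, 6, 6]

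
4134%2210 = 1924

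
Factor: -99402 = -1 * 2^1 * 3^1 * 16567^1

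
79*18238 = 1440802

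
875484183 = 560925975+314558208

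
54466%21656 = 11154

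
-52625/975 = -53 - 38/39 ≈ -53.97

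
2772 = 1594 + 1178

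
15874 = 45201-29327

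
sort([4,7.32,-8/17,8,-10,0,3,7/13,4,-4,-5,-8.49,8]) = [-10,-8.49,-5,-4,-8/17,0,7/13,3,4,4,7.32,8,8]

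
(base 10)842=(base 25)18h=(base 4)31022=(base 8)1512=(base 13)4ca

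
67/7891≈0.00849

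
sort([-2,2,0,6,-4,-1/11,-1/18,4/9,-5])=[-5,-4,-2,-1/11,-1/18,0,4/9,2,6]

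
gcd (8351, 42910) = 7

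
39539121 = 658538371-618999250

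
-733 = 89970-90703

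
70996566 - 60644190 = 10352376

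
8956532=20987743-12031211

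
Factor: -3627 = -1*3^2*13^1*31^1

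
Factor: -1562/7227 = -1*2^1*3^(-2)*71^1*73^(-1) = -142/657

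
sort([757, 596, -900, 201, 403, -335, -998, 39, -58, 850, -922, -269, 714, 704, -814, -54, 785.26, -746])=[-998, -922, -900, -814, -746, -335, -269, -58, -54, 39, 201, 403, 596, 704, 714, 757, 785.26, 850]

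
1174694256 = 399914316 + 774779940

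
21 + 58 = 79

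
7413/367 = 20 + 73/367 ≈ 20.20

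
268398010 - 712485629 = -444087619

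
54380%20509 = 13362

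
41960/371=113 + 37/371 ≈ 113.10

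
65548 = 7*9364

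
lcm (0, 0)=0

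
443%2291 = 443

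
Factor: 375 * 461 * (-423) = -1 * 3^3 * 5^3 * 47^1 * 461^1 = -73126125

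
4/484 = 1/121 ≈ 0.00826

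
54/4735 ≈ 0.0114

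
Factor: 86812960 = 2^5*5^1*13^1*41737^1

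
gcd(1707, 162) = 3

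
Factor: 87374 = 2^1*7^1*79^2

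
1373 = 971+402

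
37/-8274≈-0.00447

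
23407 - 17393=6014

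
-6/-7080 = 1/1180 ≈ 0.000847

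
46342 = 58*799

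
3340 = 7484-4144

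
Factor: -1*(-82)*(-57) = -1*2^1*3^1*19^1*41^1 = -4674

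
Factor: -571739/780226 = -1*2^(-1)*7^1*81677^1*390113^(-1) 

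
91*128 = 11648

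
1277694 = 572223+705471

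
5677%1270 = 597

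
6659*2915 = 19410985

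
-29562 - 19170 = -48732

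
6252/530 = 11 + 211/265 ≈ 11.80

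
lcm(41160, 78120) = 3827880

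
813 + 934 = 1747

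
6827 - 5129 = 1698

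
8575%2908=2759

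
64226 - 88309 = -24083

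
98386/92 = 1069 + 19/46 ≈ 1069.41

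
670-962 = -292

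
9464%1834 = 294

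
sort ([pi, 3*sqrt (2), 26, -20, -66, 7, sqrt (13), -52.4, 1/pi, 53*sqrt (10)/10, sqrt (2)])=[-66, -52.4, -20, 1/pi, sqrt (2), pi, sqrt (13), 3*sqrt (2), 7, 53*sqrt (10)/10, 26]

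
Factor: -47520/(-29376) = 2^(-1)*5^1*11^1*17^(-1) = 55/34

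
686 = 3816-3130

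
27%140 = 27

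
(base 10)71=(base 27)2h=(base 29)2d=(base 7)131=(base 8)107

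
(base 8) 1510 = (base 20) 220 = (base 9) 1133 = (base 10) 840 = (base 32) q8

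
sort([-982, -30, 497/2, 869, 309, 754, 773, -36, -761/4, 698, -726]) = [-982, -726, -761/4, -36, -30, 497/2, 309, 698, 754, 773, 869]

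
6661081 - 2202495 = 4458586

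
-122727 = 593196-715923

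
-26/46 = -13/23 ≈ -0.565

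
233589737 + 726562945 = 960152682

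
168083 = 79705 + 88378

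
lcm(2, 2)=2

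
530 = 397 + 133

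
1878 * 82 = 153996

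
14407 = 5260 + 9147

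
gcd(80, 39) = 1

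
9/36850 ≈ 0.000244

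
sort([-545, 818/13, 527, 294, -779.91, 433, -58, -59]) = [-779.91, -545, -59, -58, 818/13, 294, 433, 527]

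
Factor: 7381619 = 7^1 * 1054517^1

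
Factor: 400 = 2^4 * 5^2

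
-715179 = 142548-857727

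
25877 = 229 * 113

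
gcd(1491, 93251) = 1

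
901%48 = 37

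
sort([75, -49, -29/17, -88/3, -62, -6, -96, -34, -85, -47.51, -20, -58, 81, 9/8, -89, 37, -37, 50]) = [-96, -89, -85, -62, -58, -49, -47.51, -37, -34, -88/3, -20, -6, -29/17, 9/8, 37, 50, 75, 81]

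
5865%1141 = 160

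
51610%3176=794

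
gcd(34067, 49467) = 11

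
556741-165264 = 391477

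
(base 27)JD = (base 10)526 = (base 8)1016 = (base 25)L1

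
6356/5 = 1271 + 1/5 = 1271.20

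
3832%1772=288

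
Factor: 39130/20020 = 2^(-1) * 11^(-1) * 43^1 = 43/22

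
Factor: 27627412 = 2^2*6906853^1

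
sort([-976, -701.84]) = [-976, -701.84]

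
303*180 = 54540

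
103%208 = 103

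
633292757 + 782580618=1415873375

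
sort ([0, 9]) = [0, 9]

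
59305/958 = 61+867/958 ≈ 61.91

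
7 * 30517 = 213619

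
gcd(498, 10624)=166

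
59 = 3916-3857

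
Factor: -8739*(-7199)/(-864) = -1*2^(-5)*3^(-1)*23^1*313^1*971^1 = -6990229/96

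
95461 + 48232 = 143693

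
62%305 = 62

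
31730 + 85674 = 117404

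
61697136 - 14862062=46835074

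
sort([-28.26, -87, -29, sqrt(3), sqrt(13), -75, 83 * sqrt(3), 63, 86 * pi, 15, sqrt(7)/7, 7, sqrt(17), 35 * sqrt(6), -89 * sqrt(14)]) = [-89 * sqrt(14), -87, -75, -29, -28.26, sqrt(7)/7, sqrt(3), sqrt(13), sqrt(17), 7, 15, 63, 35 * sqrt(6), 83 * sqrt(3), 86 * pi]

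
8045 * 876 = 7047420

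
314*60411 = 18969054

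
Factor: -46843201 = -1 * 31^1 * 877^1 * 1723^1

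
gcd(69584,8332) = 4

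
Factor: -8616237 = -1 * 3^1 * 7^1 * 23^1 * 17839^1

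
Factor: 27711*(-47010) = -1*2^1*3^3*5^1*1567^1*3079^1 = -1302694110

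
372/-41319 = -124/13773 ≈ -0.00900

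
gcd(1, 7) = 1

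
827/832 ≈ 0.994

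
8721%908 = 549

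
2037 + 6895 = 8932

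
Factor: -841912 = -1*2^3*105239^1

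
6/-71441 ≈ -0.0000840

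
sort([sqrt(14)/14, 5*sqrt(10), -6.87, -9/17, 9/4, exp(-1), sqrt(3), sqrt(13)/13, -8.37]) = [-8.37, -6.87, -9/17, sqrt(14)/14, sqrt(13)/13, exp(-1), sqrt(3), 9/4, 5*sqrt(10)]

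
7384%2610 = 2164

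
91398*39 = 3564522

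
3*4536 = 13608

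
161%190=161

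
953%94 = 13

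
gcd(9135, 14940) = 45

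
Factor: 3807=3^4*47^1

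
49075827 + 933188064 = 982263891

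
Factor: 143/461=11^1*13^1*461^(-1)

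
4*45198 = 180792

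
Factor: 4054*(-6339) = -1*2^1*3^1*2027^1*2113^1 = -25698306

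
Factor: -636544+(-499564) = -1 * 2^2 * 23^1 * 53^1 * 233^1 = -1136108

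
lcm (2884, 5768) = 5768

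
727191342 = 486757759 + 240433583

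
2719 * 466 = 1267054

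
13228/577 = 22 + 534/577 ≈ 22.93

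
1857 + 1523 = 3380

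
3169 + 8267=11436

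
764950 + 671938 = 1436888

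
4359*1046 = 4559514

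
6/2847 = 2/949≈0.00211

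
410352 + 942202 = 1352554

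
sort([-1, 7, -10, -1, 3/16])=[-10, -1, -1, 3/16, 7]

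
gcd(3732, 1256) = 4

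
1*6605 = 6605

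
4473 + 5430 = 9903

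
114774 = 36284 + 78490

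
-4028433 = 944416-4972849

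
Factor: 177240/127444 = 2^1*3^1*5^1*7^1*151^(-1) = 210/151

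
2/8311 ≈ 0.000241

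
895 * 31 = 27745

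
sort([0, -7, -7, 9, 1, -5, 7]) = [-7, -7, -5, 0, 1, 7, 9]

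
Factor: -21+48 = 3^3 = 27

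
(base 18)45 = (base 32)2d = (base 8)115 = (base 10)77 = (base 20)3h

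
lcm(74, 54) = 1998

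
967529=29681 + 937848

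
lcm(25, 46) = 1150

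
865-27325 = -26460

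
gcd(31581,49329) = 261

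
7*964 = 6748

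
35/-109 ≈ -0.321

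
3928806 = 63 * 62362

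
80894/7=11556+2/7 ≈ 11556.29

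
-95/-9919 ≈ 0.00958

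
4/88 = 1/22 ≈ 0.0455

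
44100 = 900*49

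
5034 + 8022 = 13056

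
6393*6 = 38358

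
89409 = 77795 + 11614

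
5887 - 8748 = -2861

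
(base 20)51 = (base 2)1100101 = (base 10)101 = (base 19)56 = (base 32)35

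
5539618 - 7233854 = -1694236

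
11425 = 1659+9766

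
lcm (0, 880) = 0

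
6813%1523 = 721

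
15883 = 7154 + 8729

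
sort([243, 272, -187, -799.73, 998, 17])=[-799.73, -187, 17, 243, 272, 998]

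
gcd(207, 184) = 23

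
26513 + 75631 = 102144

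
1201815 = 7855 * 153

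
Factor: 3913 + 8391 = 2^4*769^1 = 12304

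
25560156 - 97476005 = -71915849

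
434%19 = 16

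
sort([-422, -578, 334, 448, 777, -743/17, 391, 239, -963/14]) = [-578, -422, -963/14, -743/17, 239, 334, 391, 448, 777]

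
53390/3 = 17796+2/3≈17796.67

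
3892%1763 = 366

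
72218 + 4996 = 77214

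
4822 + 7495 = 12317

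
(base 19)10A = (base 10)371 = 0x173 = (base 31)BU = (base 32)BJ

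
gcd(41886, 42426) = 18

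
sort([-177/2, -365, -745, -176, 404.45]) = [-745, -365, -176, -177/2, 404.45]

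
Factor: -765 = -1*3^2*5^1*17^1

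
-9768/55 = -177-3/5 = -177.60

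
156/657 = 52/219 ≈ 0.237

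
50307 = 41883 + 8424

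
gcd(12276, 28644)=4092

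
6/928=3/464 ≈ 0.00647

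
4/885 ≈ 0.00452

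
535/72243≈0.00741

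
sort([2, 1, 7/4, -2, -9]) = [-9, -2, 1, 7/4, 2]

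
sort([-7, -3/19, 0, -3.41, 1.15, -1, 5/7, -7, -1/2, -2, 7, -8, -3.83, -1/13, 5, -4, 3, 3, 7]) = [-8, -7, -7, -4, -3.83, -3.41, -2, -1, -1/2, -3/19, -1/13, 0, 5/7, 1.15, 3, 3, 5, 7, 7]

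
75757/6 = 12626+1/6 ≈ 12626.17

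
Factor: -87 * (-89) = 3^1 * 29^1 * 89^1 = 7743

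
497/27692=71/3956 ≈ 0.0179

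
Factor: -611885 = -1*5^1*53^1*2309^1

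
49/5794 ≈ 0.00846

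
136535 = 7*19505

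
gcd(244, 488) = 244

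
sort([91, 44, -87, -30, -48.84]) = [-87, -48.84, -30, 44, 91]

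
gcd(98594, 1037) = 1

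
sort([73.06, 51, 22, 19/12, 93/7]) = [19/12, 93/7, 22, 51, 73.06]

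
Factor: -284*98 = -1*2^3*7^2*71^1 = -27832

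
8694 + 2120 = 10814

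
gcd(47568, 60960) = 48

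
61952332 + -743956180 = -682003848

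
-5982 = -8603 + 2621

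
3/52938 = 1/17646 ≈ 0.0000567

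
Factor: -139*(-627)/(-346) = -1*2^(-1)*3^1*11^1*19^1*139^1*173^(-1) = -87153/346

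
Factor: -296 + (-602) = -1*2^1*449^1 = -898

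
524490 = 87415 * 6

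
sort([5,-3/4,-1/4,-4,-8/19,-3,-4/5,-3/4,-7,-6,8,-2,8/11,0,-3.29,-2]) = [-7,-6,-4,-3.29,-3,-2,-2,-4/5,-3/4,-3/4,-8/19,-1/4,0,8/11,5,8]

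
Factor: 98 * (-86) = -1 * 2^2 * 7^2 * 43^1 = -8428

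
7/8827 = 1/1261 ≈ 0.000793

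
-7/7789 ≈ -0.000899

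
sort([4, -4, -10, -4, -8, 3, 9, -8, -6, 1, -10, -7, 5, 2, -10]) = [-10, -10, -10, -8, -8, -7, -6, -4, -4, 1, 2, 3, 4, 5, 9]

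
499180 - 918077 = -418897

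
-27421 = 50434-77855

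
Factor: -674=-1 * 2^1 * 337^1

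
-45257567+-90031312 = -135288879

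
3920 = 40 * 98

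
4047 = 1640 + 2407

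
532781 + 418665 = 951446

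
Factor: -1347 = -1*3^1*449^1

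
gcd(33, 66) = 33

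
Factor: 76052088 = 2^3 * 3^3 * 7^1 * 179^1 * 281^1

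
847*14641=12400927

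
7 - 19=-12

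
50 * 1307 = 65350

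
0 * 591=0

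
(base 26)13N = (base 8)1411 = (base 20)1IH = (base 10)777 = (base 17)2BC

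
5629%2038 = 1553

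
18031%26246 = 18031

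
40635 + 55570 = 96205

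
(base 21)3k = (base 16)53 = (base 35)2d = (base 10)83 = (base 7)146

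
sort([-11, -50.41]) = [-50.41, -11]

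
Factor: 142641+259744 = 5^1*23^1*3499^1 = 402385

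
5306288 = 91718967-86412679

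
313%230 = 83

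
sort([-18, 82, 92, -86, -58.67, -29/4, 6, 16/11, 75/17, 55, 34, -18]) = [-86, -58.67, -18, -18, -29/4, 16/11, 75/17, 6, 34, 55, 82, 92]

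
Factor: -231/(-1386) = 2^(-1)*3^(-1) = 1/6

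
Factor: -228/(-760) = 2^(-1) * 3^1 * 5^(-1) = 3/10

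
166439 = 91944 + 74495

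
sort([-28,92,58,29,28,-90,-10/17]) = [-90,-28,-10/17,28,29,58,92]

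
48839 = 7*6977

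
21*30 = 630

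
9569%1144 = 417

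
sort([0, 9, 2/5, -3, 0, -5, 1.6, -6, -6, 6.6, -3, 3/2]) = [-6, -6, -5, -3, -3, 0, 0, 2/5, 3/2, 1.6, 6.6, 9]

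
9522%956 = 918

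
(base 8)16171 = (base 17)183d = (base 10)7289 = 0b1110001111001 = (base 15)225e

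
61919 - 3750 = 58169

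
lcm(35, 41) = 1435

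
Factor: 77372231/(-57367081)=-1*31^(-1)*347^(-1)*599^1*5333^(-1)*129169^1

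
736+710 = 1446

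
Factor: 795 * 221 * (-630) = -1 * 2^1 * 3^3 * 5^2 * 7^1 * 13^1 * 17^1 * 53^1 = -110687850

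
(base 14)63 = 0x57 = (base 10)87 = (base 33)2l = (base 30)2r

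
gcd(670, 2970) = 10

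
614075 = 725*847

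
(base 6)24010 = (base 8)6606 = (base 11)2668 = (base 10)3462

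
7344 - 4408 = 2936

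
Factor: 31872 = 2^7*3^1*83^1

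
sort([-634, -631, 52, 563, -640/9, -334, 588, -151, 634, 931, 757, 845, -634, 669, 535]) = [-634, -634, -631, -334, -151, -640/9, 52, 535, 563, 588, 634, 669, 757, 845, 931]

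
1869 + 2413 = 4282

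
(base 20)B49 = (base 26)6GH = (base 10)4489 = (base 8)10611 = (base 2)1000110001001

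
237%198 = 39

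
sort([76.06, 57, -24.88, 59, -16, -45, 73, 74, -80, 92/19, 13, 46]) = [-80, -45, -24.88, -16, 92/19, 13, 46, 57, 59, 73, 74, 76.06]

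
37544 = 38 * 988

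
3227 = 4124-897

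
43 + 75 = 118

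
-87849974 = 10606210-98456184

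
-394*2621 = -1032674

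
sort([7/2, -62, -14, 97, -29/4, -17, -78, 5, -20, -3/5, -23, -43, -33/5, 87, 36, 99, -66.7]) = [-78, -66.7, -62, -43, -23, -20, -17, -14, -29/4, -33/5, -3/5, 7/2, 5, 36, 87, 97, 99]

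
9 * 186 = 1674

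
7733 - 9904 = -2171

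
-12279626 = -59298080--47018454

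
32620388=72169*452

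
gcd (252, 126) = 126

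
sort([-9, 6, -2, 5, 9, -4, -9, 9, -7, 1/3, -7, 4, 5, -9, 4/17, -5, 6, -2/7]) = [-9, -9, -9, -7, -7, -5, -4, -2, -2/7, 4/17, 1/3, 4, 5, 5, 6, 6, 9, 9]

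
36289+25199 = 61488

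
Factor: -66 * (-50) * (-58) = -1 * 2^3 * 3^1 * 5^2 * 11^1 * 29^1 = -191400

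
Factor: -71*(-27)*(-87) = -1*3^4*29^1*71^1 = -166779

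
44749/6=7458 + 1/6 ≈ 7458.17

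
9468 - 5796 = 3672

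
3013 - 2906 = 107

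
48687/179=271 + 178/179 ≈ 271.99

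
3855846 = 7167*538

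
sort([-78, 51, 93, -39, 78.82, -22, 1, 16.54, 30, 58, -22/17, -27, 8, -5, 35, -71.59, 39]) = [-78, -71.59, -39, -27, -22, -5, -22/17, 1, 8, 16.54, 30, 35, 39, 51, 58, 78.82, 93]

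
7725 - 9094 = -1369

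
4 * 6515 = 26060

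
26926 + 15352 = 42278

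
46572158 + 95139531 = 141711689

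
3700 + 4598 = 8298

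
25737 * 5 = 128685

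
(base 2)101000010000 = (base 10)2576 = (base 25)431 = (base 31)2l3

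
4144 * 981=4065264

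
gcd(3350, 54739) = 67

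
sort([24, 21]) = [21, 24]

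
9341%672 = 605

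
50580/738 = 68 + 22/41 ≈ 68.54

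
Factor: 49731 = 3^1*11^2*137^1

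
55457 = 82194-26737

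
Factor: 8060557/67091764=2^(-2) * 23^1 * 557^(-1) * 30113^(-1) * 350459^1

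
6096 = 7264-1168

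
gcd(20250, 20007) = 81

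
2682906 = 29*92514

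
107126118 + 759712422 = 866838540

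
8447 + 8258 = 16705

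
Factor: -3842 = -1*2^1*17^1*113^1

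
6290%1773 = 971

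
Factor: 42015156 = 2^2*3^1*19^1*127^1*1451^1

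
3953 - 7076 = -3123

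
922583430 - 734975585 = 187607845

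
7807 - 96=7711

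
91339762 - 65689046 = 25650716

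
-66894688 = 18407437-85302125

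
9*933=8397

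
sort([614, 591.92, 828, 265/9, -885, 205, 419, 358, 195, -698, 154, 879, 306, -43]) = [-885, -698, -43, 265/9, 154, 195, 205, 306, 358, 419, 591.92, 614, 828, 879]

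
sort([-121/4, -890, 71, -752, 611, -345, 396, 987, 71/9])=[-890, -752, -345, -121/4, 71/9, 71, 396, 611, 987]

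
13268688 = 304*43647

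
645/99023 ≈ 0.00651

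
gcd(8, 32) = 8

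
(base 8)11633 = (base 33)4k3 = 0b1001110011011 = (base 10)5019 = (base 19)dh3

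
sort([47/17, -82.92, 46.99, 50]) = [-82.92, 47/17, 46.99, 50]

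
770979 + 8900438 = 9671417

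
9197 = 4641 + 4556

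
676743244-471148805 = 205594439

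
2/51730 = 1/25865 ≈ 0.0000387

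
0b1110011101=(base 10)925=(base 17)337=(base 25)1c0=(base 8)1635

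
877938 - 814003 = 63935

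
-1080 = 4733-5813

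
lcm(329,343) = 16121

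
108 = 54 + 54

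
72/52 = 1 + 5/13 ≈ 1.38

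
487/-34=-14-11/34 ≈ -14.32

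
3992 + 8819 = 12811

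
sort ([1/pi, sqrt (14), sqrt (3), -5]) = [-5, 1/pi, sqrt (3), sqrt (14)]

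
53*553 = 29309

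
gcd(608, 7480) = 8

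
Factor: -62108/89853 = -1 * 2^2 * 3^ (-1) * 61^ (-1) * 491^ (-1) * 15527^1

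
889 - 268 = 621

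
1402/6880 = 701/3440 ≈ 0.204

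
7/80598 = 1/11514 ≈ 0.0000869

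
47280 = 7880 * 6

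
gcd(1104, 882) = 6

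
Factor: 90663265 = 5^1*7^1*11^1*235489^1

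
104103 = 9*11567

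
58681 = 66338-7657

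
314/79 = 3 + 77/79 ≈ 3.97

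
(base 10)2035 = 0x7f3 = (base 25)36a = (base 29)2c5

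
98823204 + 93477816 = 192301020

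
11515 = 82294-70779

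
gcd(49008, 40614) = 6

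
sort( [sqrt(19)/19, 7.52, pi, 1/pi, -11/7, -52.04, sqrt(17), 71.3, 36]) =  [-52.04, -11/7, sqrt(19)/19, 1/pi, pi, sqrt(17), 7.52, 36, 71.3]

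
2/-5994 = -1/2997 ≈ -0.000334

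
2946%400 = 146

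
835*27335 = 22824725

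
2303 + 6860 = 9163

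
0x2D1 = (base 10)721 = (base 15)331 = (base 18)241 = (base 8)1321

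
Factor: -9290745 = -1*3^2*5^1*206461^1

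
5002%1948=1106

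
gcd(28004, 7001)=7001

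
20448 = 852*24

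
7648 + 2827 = 10475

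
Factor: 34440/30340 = 2^1 * 3^1 * 7^1 * 37^(-1) = 42/37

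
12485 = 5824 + 6661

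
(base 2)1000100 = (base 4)1010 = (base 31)26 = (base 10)68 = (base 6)152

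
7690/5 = 1538 = 1538.00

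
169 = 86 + 83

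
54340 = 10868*5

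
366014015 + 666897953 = 1032911968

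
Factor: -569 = -1*569^1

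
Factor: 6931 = 29^1 * 239^1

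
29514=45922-16408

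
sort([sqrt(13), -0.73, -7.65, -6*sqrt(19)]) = [-6*sqrt(19), -7.65, -0.73, sqrt(13)]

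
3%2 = 1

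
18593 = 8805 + 9788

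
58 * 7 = 406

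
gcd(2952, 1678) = 2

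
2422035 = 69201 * 35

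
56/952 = 1/17≈0.0588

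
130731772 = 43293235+87438537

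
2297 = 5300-3003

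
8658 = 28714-20056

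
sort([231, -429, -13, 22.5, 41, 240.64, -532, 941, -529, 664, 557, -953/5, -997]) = [-997, -532, -529, -429, -953/5, -13, 22.5, 41, 231, 240.64, 557, 664, 941]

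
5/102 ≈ 0.0490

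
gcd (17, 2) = 1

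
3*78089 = 234267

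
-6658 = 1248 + -7906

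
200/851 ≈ 0.235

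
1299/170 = 7 + 109/170 ≈ 7.64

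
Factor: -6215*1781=-1*5^1*11^1*13^1*113^1*137^1=-11068915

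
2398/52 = 1199/26 ≈ 46.12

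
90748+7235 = 97983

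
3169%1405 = 359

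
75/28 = 2 + 19/28 ≈ 2.68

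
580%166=82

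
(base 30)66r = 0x15e7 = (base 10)5607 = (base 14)2087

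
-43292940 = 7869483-51162423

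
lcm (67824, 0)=0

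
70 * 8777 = 614390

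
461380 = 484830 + -23450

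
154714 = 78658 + 76056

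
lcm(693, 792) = 5544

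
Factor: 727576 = 2^3*90947^1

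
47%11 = 3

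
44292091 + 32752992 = 77045083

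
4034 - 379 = 3655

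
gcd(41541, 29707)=61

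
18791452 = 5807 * 3236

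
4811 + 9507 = 14318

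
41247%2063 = 2050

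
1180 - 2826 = -1646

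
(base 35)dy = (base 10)489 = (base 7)1266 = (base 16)1e9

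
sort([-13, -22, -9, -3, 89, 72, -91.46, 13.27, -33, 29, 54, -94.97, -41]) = [-94.97, -91.46, -41, -33, -22, -13, -9, -3, 13.27, 29, 54, 72, 89]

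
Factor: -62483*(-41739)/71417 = 3^1*17^(-1)*4201^(-1)*13913^1*62483^1 = 2607977937/71417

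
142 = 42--100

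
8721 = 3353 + 5368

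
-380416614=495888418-876305032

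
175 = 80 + 95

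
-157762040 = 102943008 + -260705048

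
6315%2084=63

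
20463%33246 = 20463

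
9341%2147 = 753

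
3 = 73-70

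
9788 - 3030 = 6758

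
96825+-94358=2467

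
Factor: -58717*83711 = -1*71^1*97^1*827^1*863^1 = -4915258787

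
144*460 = 66240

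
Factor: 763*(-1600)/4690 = -1*2^5*5^1*67^(-1)*109^1 = -17440/67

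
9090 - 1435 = 7655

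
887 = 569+318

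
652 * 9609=6265068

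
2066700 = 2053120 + 13580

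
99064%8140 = 1384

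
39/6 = 6 + 1/2 = 6.50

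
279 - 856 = -577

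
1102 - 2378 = -1276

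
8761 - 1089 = 7672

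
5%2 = 1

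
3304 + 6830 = 10134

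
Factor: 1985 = 5^1*397^1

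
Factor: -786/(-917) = 2^1 * 3^1 * 7^(-1) = 6/7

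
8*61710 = 493680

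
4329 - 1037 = 3292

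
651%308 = 35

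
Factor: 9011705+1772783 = 2^3 * 11^2 * 13^1 * 857^1 = 10784488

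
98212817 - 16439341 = 81773476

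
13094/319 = 41 + 15/319 ≈ 41.05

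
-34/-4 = 8+1/2 = 8.50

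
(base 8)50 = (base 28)1c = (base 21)1j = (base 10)40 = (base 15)2a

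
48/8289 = 16/2763 ≈ 0.00579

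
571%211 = 149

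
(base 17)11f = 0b101000001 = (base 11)272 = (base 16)141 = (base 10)321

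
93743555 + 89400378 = 183143933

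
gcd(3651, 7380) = 3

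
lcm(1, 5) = 5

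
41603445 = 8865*4693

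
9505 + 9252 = 18757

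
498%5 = 3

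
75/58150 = 3/2326 ≈ 0.00129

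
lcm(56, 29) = 1624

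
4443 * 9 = 39987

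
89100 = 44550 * 2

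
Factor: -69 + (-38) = -1*107^1 = -107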